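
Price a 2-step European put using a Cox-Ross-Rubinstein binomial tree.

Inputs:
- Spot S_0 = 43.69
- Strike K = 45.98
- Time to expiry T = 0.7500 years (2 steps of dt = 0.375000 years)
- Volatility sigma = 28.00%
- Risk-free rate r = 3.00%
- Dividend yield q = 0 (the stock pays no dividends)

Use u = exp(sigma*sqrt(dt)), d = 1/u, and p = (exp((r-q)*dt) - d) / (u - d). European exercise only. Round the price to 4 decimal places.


dt = T/N = 0.375000
u = exp(sigma*sqrt(dt)) = 1.187042; d = 1/u = 0.842430
p = (exp((r-q)*dt) - d) / (u - d) = 0.490068
Discount per step: exp(-r*dt) = 0.988813
Stock lattice S(k, i) with i counting down-moves:
  k=0: S(0,0) = 43.6900
  k=1: S(1,0) = 51.8619; S(1,1) = 36.8058
  k=2: S(2,0) = 61.5622; S(2,1) = 43.6900; S(2,2) = 31.0063
Terminal payoffs V(N, i) = max(K - S_T, 0):
  V(2,0) = 0.000000; V(2,1) = 2.290000; V(2,2) = 14.973692
Backward induction: V(k, i) = exp(-r*dt) * [p * V(k+1, i) + (1-p) * V(k+1, i+1)].
  V(1,0) = exp(-r*dt) * [p*0.000000 + (1-p)*2.290000] = 1.154680
  V(1,1) = exp(-r*dt) * [p*2.290000 + (1-p)*14.973692] = 8.659841
  V(0,0) = exp(-r*dt) * [p*1.154680 + (1-p)*8.659841] = 4.926067

Answer: Price = V(0,0) = 4.9261


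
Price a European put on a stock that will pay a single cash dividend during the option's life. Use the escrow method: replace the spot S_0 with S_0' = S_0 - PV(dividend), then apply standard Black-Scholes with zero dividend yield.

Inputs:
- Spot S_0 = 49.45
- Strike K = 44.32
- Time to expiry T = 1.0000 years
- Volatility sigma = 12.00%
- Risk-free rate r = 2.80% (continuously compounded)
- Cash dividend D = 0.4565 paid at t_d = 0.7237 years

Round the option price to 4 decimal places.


Answer: Price = 0.4007

Derivation:
PV(D) = D * exp(-r * t_d) = 0.4565 * 0.97994033 = 0.44734276
S_0' = S_0 - PV(D) = 49.4500 - 0.44734276 = 49.00265724
d1 = (ln(S_0'/K) + (r + sigma^2/2)*T) / (sigma*sqrt(T)) = 1.13032070
d2 = d1 - sigma*sqrt(T) = 1.01032070
exp(-rT) = 0.97238837
N(-d1) = 0.12917056; N(-d2) = 0.15617083
P = K * exp(-rT) * N(-d2) - S_0' * N(-d1) = 44.3200 * 0.97238837 * 0.15617083 - 49.00265724 * 0.12917056 = 0.4007


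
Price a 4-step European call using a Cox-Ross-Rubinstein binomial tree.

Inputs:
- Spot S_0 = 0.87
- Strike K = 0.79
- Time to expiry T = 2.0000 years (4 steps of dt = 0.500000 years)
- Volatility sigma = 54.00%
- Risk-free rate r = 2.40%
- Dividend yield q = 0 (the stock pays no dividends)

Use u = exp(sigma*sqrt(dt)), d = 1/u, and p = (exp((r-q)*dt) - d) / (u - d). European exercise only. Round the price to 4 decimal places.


Answer: Price = V(0,0) = 0.3012

Derivation:
dt = T/N = 0.500000
u = exp(sigma*sqrt(dt)) = 1.464974; d = 1/u = 0.682606
p = (exp((r-q)*dt) - d) / (u - d) = 0.421114
Discount per step: exp(-r*dt) = 0.988072
Stock lattice S(k, i) with i counting down-moves:
  k=0: S(0,0) = 0.8700
  k=1: S(1,0) = 1.2745; S(1,1) = 0.5939
  k=2: S(2,0) = 1.8672; S(2,1) = 0.8700; S(2,2) = 0.4054
  k=3: S(3,0) = 2.7353; S(3,1) = 1.2745; S(3,2) = 0.5939; S(3,3) = 0.2767
  k=4: S(4,0) = 4.0072; S(4,1) = 1.8672; S(4,2) = 0.8700; S(4,3) = 0.4054; S(4,4) = 0.1889
Terminal payoffs V(N, i) = max(S_T - K, 0):
  V(4,0) = 3.217183; V(4,1) = 1.077150; V(4,2) = 0.080000; V(4,3) = 0.000000; V(4,4) = 0.000000
Backward induction: V(k, i) = exp(-r*dt) * [p * V(k+1, i) + (1-p) * V(k+1, i+1)].
  V(3,0) = exp(-r*dt) * [p*3.217183 + (1-p)*1.077150] = 1.954750
  V(3,1) = exp(-r*dt) * [p*1.077150 + (1-p)*0.080000] = 0.493951
  V(3,2) = exp(-r*dt) * [p*0.080000 + (1-p)*0.000000] = 0.033287
  V(3,3) = exp(-r*dt) * [p*0.000000 + (1-p)*0.000000] = 0.000000
  V(2,0) = exp(-r*dt) * [p*1.954750 + (1-p)*0.493951] = 1.095884
  V(2,1) = exp(-r*dt) * [p*0.493951 + (1-p)*0.033287] = 0.224568
  V(2,2) = exp(-r*dt) * [p*0.033287 + (1-p)*0.000000] = 0.013851
  V(1,0) = exp(-r*dt) * [p*1.095884 + (1-p)*0.224568] = 0.584436
  V(1,1) = exp(-r*dt) * [p*0.224568 + (1-p)*0.013851] = 0.101363
  V(0,0) = exp(-r*dt) * [p*0.584436 + (1-p)*0.101363] = 0.301156


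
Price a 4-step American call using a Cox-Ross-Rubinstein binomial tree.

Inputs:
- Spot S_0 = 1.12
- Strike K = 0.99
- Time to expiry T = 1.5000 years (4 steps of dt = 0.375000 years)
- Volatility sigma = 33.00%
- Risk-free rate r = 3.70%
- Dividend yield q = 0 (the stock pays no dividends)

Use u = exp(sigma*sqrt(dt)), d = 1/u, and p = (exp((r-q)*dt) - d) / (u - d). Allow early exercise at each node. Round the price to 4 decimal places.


Answer: Price = V(0,0) = 0.2774

Derivation:
dt = T/N = 0.375000
u = exp(sigma*sqrt(dt)) = 1.223949; d = 1/u = 0.817027
p = (exp((r-q)*dt) - d) / (u - d) = 0.483986
Discount per step: exp(-r*dt) = 0.986221
Stock lattice S(k, i) with i counting down-moves:
  k=0: S(0,0) = 1.1200
  k=1: S(1,0) = 1.3708; S(1,1) = 0.9151
  k=2: S(2,0) = 1.6778; S(2,1) = 1.1200; S(2,2) = 0.7476
  k=3: S(3,0) = 2.0536; S(3,1) = 1.3708; S(3,2) = 0.9151; S(3,3) = 0.6108
  k=4: S(4,0) = 2.5135; S(4,1) = 1.6778; S(4,2) = 1.1200; S(4,3) = 0.7476; S(4,4) = 0.4991
Terminal payoffs V(N, i) = max(S_T - K, 0):
  V(4,0) = 1.523460; V(4,1) = 0.687819; V(4,2) = 0.130000; V(4,3) = 0.000000; V(4,4) = 0.000000
Backward induction: V(k, i) = exp(-r*dt) * [p * V(k+1, i) + (1-p) * V(k+1, i+1)]; then take max(V_cont, immediate exercise) for American.
  V(3,0) = exp(-r*dt) * [p*1.523460 + (1-p)*0.687819] = 1.077207; exercise = 1.063565; V(3,0) = max -> 1.077207
  V(3,1) = exp(-r*dt) * [p*0.687819 + (1-p)*0.130000] = 0.394465; exercise = 0.380823; V(3,1) = max -> 0.394465
  V(3,2) = exp(-r*dt) * [p*0.130000 + (1-p)*0.000000] = 0.062051; exercise = 0.000000; V(3,2) = max -> 0.062051
  V(3,3) = exp(-r*dt) * [p*0.000000 + (1-p)*0.000000] = 0.000000; exercise = 0.000000; V(3,3) = max -> 0.000000
  V(2,0) = exp(-r*dt) * [p*1.077207 + (1-p)*0.394465] = 0.714913; exercise = 0.687819; V(2,0) = max -> 0.714913
  V(2,1) = exp(-r*dt) * [p*0.394465 + (1-p)*0.062051] = 0.219863; exercise = 0.130000; V(2,1) = max -> 0.219863
  V(2,2) = exp(-r*dt) * [p*0.062051 + (1-p)*0.000000] = 0.029618; exercise = 0.000000; V(2,2) = max -> 0.029618
  V(1,0) = exp(-r*dt) * [p*0.714913 + (1-p)*0.219863] = 0.453129; exercise = 0.380823; V(1,0) = max -> 0.453129
  V(1,1) = exp(-r*dt) * [p*0.219863 + (1-p)*0.029618] = 0.120017; exercise = 0.000000; V(1,1) = max -> 0.120017
  V(0,0) = exp(-r*dt) * [p*0.453129 + (1-p)*0.120017] = 0.277363; exercise = 0.130000; V(0,0) = max -> 0.277363


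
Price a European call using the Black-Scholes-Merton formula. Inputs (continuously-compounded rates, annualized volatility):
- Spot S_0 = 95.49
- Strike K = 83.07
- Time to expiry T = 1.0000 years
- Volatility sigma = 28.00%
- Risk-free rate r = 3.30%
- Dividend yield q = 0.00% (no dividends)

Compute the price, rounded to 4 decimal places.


d1 = (ln(S/K) + (r - q + 0.5*sigma^2) * T) / (sigma * sqrt(T)) = 0.75549251
d2 = d1 - sigma * sqrt(T) = 0.47549251
exp(-rT) = 0.96753856; exp(-qT) = 1.00000000
C = S_0 * exp(-qT) * N(d1) - K * exp(-rT) * N(d2)
N(d1) = 0.77502324; N(d2) = 0.68278202
C = 95.4900 * 1.00000000 * 0.77502324 - 83.0700 * 0.96753856 * 0.68278202 = 19.1294

Answer: Price = 19.1294


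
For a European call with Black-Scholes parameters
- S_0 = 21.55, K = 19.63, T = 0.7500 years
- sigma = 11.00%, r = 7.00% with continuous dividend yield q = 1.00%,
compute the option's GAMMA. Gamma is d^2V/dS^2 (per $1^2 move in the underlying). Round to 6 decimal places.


d1 = 1.4995813333; d2 = 1.4043185388
phi(d1) = 0.1295989469; exp(-qT) = 0.9925280548; exp(-rT) = 0.9488543211
Gamma = exp(-qT) * phi(d1) / (S * sigma * sqrt(T)) = 0.9925280548 * 0.1295989469 / (21.5500 * 0.1100 * 0.8660254038) = 0.062658

Answer: Gamma = 0.062658


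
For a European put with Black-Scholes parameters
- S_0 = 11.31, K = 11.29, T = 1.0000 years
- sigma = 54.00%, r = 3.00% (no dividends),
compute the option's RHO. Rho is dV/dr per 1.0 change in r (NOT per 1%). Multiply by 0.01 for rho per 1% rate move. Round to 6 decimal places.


d1 = 0.3288331703; d2 = -0.2111668297
phi(d1) = 0.3779459208; exp(-qT) = 1.0000000000; exp(-rT) = 0.9704455335
N(-d2) = 0.5836214534
Rho = -K*T*exp(-rT)*N(-d2) = -11.2900 * 1.0000 * 0.9704455335 * 0.5836214534 = -6.394349

Answer: Rho = -6.394349


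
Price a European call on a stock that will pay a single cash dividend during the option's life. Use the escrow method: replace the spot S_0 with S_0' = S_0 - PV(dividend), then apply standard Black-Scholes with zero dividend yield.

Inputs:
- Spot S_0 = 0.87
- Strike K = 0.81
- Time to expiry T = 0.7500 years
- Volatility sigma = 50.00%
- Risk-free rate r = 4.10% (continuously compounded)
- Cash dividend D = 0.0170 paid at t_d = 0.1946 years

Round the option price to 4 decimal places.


Answer: Price = 0.1768

Derivation:
PV(D) = D * exp(-r * t_d) = 0.0170 * 0.99205314 = 0.01686490
S_0' = S_0 - PV(D) = 0.8700 - 0.01686490 = 0.85313510
d1 = (ln(S_0'/K) + (r + sigma^2/2)*T) / (sigma*sqrt(T)) = 0.40734063
d2 = d1 - sigma*sqrt(T) = -0.02567208
exp(-rT) = 0.96971797
N(d1) = 0.65812109; N(d2) = 0.48975945
C = S_0' * N(d1) - K * exp(-rT) * N(d2) = 0.85313510 * 0.65812109 - 0.8100 * 0.96971797 * 0.48975945 = 0.1768


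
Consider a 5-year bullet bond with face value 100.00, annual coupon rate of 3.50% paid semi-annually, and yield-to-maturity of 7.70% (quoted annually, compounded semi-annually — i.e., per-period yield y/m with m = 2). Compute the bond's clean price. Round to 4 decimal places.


Coupon per period c = face * coupon_rate / m = 1.750000
Periods per year m = 2; per-period yield y/m = 0.038500
Number of cashflows N = 10
Cashflows (t years, CF_t, discount factor 1/(1+y/m)^(m*t), PV):
  t = 0.5000: CF_t = 1.750000, DF = 0.962927, PV = 1.685123
  t = 1.0000: CF_t = 1.750000, DF = 0.927229, PV = 1.622651
  t = 1.5000: CF_t = 1.750000, DF = 0.892854, PV = 1.562495
  t = 2.0000: CF_t = 1.750000, DF = 0.859754, PV = 1.504569
  t = 2.5000: CF_t = 1.750000, DF = 0.827880, PV = 1.448790
  t = 3.0000: CF_t = 1.750000, DF = 0.797188, PV = 1.395080
  t = 3.5000: CF_t = 1.750000, DF = 0.767635, PV = 1.343360
  t = 4.0000: CF_t = 1.750000, DF = 0.739176, PV = 1.293558
  t = 4.5000: CF_t = 1.750000, DF = 0.711773, PV = 1.245603
  t = 5.0000: CF_t = 101.750000, DF = 0.685386, PV = 69.737987
Price P = sum_t PV_t = 82.839216

Answer: Price = 82.8392


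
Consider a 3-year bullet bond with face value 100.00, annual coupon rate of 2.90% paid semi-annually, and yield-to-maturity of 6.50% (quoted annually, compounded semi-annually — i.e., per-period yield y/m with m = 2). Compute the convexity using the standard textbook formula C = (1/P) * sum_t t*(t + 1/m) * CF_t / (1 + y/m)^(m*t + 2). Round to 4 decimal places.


Coupon per period c = face * coupon_rate / m = 1.450000
Periods per year m = 2; per-period yield y/m = 0.032500
Number of cashflows N = 6
Cashflows (t years, CF_t, discount factor 1/(1+y/m)^(m*t), PV):
  t = 0.5000: CF_t = 1.450000, DF = 0.968523, PV = 1.404358
  t = 1.0000: CF_t = 1.450000, DF = 0.938037, PV = 1.360153
  t = 1.5000: CF_t = 1.450000, DF = 0.908510, PV = 1.317340
  t = 2.0000: CF_t = 1.450000, DF = 0.879913, PV = 1.275874
  t = 2.5000: CF_t = 1.450000, DF = 0.852216, PV = 1.235713
  t = 3.0000: CF_t = 101.450000, DF = 0.825391, PV = 83.735899
Price P = sum_t PV_t = 90.329338
Convexity numerator sum_t t*(t + 1/m) * CF_t / (1+y/m)^(m*t + 2):
  t = 0.5000: term = 0.658670
  t = 1.0000: term = 1.913811
  t = 1.5000: term = 3.707140
  t = 2.0000: term = 5.984083
  t = 2.5000: term = 8.693584
  t = 3.0000: term = 824.747234
Convexity = (1/P) * sum = 845.704522 / 90.329338 = 9.362457

Answer: Convexity = 9.3625


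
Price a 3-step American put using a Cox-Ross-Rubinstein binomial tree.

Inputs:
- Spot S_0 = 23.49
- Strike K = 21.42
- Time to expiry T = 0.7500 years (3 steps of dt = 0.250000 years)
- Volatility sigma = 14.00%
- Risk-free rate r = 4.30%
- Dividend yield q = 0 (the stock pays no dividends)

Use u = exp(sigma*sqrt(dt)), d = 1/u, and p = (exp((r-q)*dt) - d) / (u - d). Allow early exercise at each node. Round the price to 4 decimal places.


Answer: Price = V(0,0) = 0.1967

Derivation:
dt = T/N = 0.250000
u = exp(sigma*sqrt(dt)) = 1.072508; d = 1/u = 0.932394
p = (exp((r-q)*dt) - d) / (u - d) = 0.559644
Discount per step: exp(-r*dt) = 0.989308
Stock lattice S(k, i) with i counting down-moves:
  k=0: S(0,0) = 23.4900
  k=1: S(1,0) = 25.1932; S(1,1) = 21.9019
  k=2: S(2,0) = 27.0199; S(2,1) = 23.4900; S(2,2) = 20.4212
  k=3: S(3,0) = 28.9791; S(3,1) = 25.1932; S(3,2) = 21.9019; S(3,3) = 19.0406
Terminal payoffs V(N, i) = max(K - S_T, 0):
  V(3,0) = 0.000000; V(3,1) = 0.000000; V(3,2) = 0.000000; V(3,3) = 2.379376
Backward induction: V(k, i) = exp(-r*dt) * [p * V(k+1, i) + (1-p) * V(k+1, i+1)]; then take max(V_cont, immediate exercise) for American.
  V(2,0) = exp(-r*dt) * [p*0.000000 + (1-p)*0.000000] = 0.000000; exercise = 0.000000; V(2,0) = max -> 0.000000
  V(2,1) = exp(-r*dt) * [p*0.000000 + (1-p)*0.000000] = 0.000000; exercise = 0.000000; V(2,1) = max -> 0.000000
  V(2,2) = exp(-r*dt) * [p*0.000000 + (1-p)*2.379376] = 1.036569; exercise = 0.998775; V(2,2) = max -> 1.036569
  V(1,0) = exp(-r*dt) * [p*0.000000 + (1-p)*0.000000] = 0.000000; exercise = 0.000000; V(1,0) = max -> 0.000000
  V(1,1) = exp(-r*dt) * [p*0.000000 + (1-p)*1.036569] = 0.451579; exercise = 0.000000; V(1,1) = max -> 0.451579
  V(0,0) = exp(-r*dt) * [p*0.000000 + (1-p)*0.451579] = 0.196729; exercise = 0.000000; V(0,0) = max -> 0.196729


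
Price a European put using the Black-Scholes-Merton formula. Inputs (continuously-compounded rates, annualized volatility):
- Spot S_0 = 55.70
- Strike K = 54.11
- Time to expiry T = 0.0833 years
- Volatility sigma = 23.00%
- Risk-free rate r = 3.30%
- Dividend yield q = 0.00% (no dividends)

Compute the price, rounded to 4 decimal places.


d1 = (ln(S/K) + (r - q + 0.5*sigma^2) * T) / (sigma * sqrt(T)) = 0.51088126
d2 = d1 - sigma * sqrt(T) = 0.44449926
exp(-rT) = 0.99725487; exp(-qT) = 1.00000000
P = K * exp(-rT) * N(-d2) - S_0 * exp(-qT) * N(-d1)
N(-d1) = 0.30471710; N(-d2) = 0.32834083
P = 54.1100 * 0.99725487 * 0.32834083 - 55.7000 * 1.00000000 * 0.30471710 = 0.7450

Answer: Price = 0.7450


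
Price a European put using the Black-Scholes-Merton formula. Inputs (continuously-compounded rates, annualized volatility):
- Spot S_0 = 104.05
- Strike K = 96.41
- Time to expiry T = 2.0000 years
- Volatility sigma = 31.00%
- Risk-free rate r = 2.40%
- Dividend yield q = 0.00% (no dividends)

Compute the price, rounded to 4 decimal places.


Answer: Price = 11.5860

Derivation:
d1 = (ln(S/K) + (r - q + 0.5*sigma^2) * T) / (sigma * sqrt(T)) = 0.50264257
d2 = d1 - sigma * sqrt(T) = 0.06423637
exp(-rT) = 0.95313379; exp(-qT) = 1.00000000
P = K * exp(-rT) * N(-d2) - S_0 * exp(-qT) * N(-d1)
N(-d1) = 0.30760780; N(-d2) = 0.47439101
P = 96.4100 * 0.95313379 * 0.47439101 - 104.0500 * 1.00000000 * 0.30760780 = 11.5860


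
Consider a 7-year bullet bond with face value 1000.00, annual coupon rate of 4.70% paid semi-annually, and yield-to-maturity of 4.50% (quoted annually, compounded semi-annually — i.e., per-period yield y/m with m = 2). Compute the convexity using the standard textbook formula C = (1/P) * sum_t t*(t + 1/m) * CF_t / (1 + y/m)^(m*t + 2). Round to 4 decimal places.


Coupon per period c = face * coupon_rate / m = 23.500000
Periods per year m = 2; per-period yield y/m = 0.022500
Number of cashflows N = 14
Cashflows (t years, CF_t, discount factor 1/(1+y/m)^(m*t), PV):
  t = 0.5000: CF_t = 23.500000, DF = 0.977995, PV = 22.982885
  t = 1.0000: CF_t = 23.500000, DF = 0.956474, PV = 22.477149
  t = 1.5000: CF_t = 23.500000, DF = 0.935427, PV = 21.982542
  t = 2.0000: CF_t = 23.500000, DF = 0.914843, PV = 21.498819
  t = 2.5000: CF_t = 23.500000, DF = 0.894712, PV = 21.025739
  t = 3.0000: CF_t = 23.500000, DF = 0.875024, PV = 20.563070
  t = 3.5000: CF_t = 23.500000, DF = 0.855769, PV = 20.110582
  t = 4.0000: CF_t = 23.500000, DF = 0.836938, PV = 19.668051
  t = 4.5000: CF_t = 23.500000, DF = 0.818522, PV = 19.235258
  t = 5.0000: CF_t = 23.500000, DF = 0.800510, PV = 18.811988
  t = 5.5000: CF_t = 23.500000, DF = 0.782895, PV = 18.398032
  t = 6.0000: CF_t = 23.500000, DF = 0.765667, PV = 17.993186
  t = 6.5000: CF_t = 23.500000, DF = 0.748819, PV = 17.597248
  t = 7.0000: CF_t = 1023.500000, DF = 0.732341, PV = 749.551389
Price P = sum_t PV_t = 1011.895939
Convexity numerator sum_t t*(t + 1/m) * CF_t / (1+y/m)^(m*t + 2):
  t = 0.5000: term = 10.991271
  t = 1.0000: term = 32.248228
  t = 1.5000: term = 63.077218
  t = 2.0000: term = 102.815352
  t = 2.5000: term = 150.829367
  t = 3.0000: term = 206.514537
  t = 3.5000: term = 269.293610
  t = 4.0000: term = 338.615786
  t = 4.5000: term = 413.955728
  t = 5.0000: term = 494.812607
  t = 5.5000: term = 580.709172
  t = 6.0000: term = 671.190863
  t = 6.5000: term = 765.824946
  t = 7.0000: term = 37638.653944
Convexity = (1/P) * sum = 41739.532629 / 1011.895939 = 41.248839

Answer: Convexity = 41.2488


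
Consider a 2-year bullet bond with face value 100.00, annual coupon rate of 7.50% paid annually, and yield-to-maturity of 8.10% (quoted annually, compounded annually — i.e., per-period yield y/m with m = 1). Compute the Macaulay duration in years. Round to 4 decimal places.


Coupon per period c = face * coupon_rate / m = 7.500000
Periods per year m = 1; per-period yield y/m = 0.081000
Number of cashflows N = 2
Cashflows (t years, CF_t, discount factor 1/(1+y/m)^(m*t), PV):
  t = 1.0000: CF_t = 7.500000, DF = 0.925069, PV = 6.938020
  t = 2.0000: CF_t = 107.500000, DF = 0.855753, PV = 91.993486
Price P = sum_t PV_t = 98.931506
Macaulay numerator sum_t t * PV_t:
  t * PV_t at t = 1.0000: 6.938020
  t * PV_t at t = 2.0000: 183.986972
Macaulay duration D = (sum_t t * PV_t) / P = 190.924992 / 98.931506 = 1.929870

Answer: Macaulay duration = 1.9299 years


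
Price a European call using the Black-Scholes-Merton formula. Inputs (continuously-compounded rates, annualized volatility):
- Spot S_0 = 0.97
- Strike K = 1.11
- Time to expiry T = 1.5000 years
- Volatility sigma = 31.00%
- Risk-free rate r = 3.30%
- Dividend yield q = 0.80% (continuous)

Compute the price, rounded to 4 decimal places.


Answer: Price = 0.1076

Derivation:
d1 = (ln(S/K) + (r - q + 0.5*sigma^2) * T) / (sigma * sqrt(T)) = -0.06648975
d2 = d1 - sigma * sqrt(T) = -0.44616066
exp(-rT) = 0.95170516; exp(-qT) = 0.98807171
C = S_0 * exp(-qT) * N(d1) - K * exp(-rT) * N(d2)
N(d1) = 0.47349396; N(d2) = 0.32774060
C = 0.9700 * 0.98807171 * 0.47349396 - 1.1100 * 0.95170516 * 0.32774060 = 0.1076


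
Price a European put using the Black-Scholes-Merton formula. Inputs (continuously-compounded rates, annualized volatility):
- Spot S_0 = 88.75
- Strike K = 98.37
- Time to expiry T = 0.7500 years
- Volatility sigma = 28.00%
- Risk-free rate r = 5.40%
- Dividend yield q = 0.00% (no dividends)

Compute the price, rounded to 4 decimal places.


d1 = (ln(S/K) + (r - q + 0.5*sigma^2) * T) / (sigma * sqrt(T)) = -0.13614105
d2 = d1 - sigma * sqrt(T) = -0.37862817
exp(-rT) = 0.96030916; exp(-qT) = 1.00000000
P = K * exp(-rT) * N(-d2) - S_0 * exp(-qT) * N(-d1)
N(-d1) = 0.55414511; N(-d2) = 0.64751800
P = 98.3700 * 0.96030916 * 0.64751800 - 88.7500 * 1.00000000 * 0.55414511 = 11.9878

Answer: Price = 11.9878


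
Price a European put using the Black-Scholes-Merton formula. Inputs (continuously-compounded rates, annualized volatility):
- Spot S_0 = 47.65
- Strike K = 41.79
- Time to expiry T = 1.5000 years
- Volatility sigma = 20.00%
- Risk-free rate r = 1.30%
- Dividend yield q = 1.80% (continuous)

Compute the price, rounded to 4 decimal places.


d1 = (ln(S/K) + (r - q + 0.5*sigma^2) * T) / (sigma * sqrt(T)) = 0.62758194
d2 = d1 - sigma * sqrt(T) = 0.38263297
exp(-rT) = 0.98068890; exp(-qT) = 0.97336124
P = K * exp(-rT) * N(-d2) - S_0 * exp(-qT) * N(-d1)
N(-d1) = 0.26513892; N(-d2) = 0.35099596
P = 41.7900 * 0.98068890 * 0.35099596 - 47.6500 * 0.97336124 * 0.26513892 = 2.0875

Answer: Price = 2.0875


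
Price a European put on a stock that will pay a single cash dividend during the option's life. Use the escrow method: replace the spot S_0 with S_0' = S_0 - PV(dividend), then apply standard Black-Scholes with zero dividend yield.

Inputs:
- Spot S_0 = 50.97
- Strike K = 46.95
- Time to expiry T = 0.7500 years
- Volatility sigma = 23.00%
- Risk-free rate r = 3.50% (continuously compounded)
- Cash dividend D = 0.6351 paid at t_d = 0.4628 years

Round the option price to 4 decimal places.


PV(D) = D * exp(-r * t_d) = 0.6351 * 0.98393248 = 0.62489552
S_0' = S_0 - PV(D) = 50.9700 - 0.62489552 = 50.34510448
d1 = (ln(S_0'/K) + (r + sigma^2/2)*T) / (sigma*sqrt(T)) = 0.58189717
d2 = d1 - sigma*sqrt(T) = 0.38271133
exp(-rT) = 0.97409154
N(-d1) = 0.28031797; N(-d2) = 0.35096691
P = K * exp(-rT) * N(-d2) - S_0' * N(-d1) = 46.9500 * 0.97409154 * 0.35096691 - 50.34510448 * 0.28031797 = 1.9383

Answer: Price = 1.9383


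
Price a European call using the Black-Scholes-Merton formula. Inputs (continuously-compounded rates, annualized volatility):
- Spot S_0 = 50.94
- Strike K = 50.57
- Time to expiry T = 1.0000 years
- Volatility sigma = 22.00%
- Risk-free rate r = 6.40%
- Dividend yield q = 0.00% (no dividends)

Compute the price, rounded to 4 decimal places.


d1 = (ln(S/K) + (r - q + 0.5*sigma^2) * T) / (sigma * sqrt(T)) = 0.43404525
d2 = d1 - sigma * sqrt(T) = 0.21404525
exp(-rT) = 0.93800500; exp(-qT) = 1.00000000
C = S_0 * exp(-qT) * N(d1) - K * exp(-rT) * N(d2)
N(d1) = 0.66787221; N(d2) = 0.58474411
C = 50.9400 * 1.00000000 * 0.66787221 - 50.5700 * 0.93800500 * 0.58474411 = 6.2841

Answer: Price = 6.2841


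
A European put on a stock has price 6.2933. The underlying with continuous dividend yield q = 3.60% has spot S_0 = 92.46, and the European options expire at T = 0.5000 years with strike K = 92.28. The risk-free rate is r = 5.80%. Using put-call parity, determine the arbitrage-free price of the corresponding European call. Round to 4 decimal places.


Answer: Call price = 7.4616

Derivation:
Put-call parity: C - P = S_0 * exp(-qT) - K * exp(-rT).
S_0 * exp(-qT) = 92.4600 * 0.98216103 = 90.81060905
K * exp(-rT) = 92.2800 * 0.97141646 = 89.64231134
C = P + S*exp(-qT) - K*exp(-rT)
C = 6.2933 + 90.81060905 - 89.64231134 = 7.4616


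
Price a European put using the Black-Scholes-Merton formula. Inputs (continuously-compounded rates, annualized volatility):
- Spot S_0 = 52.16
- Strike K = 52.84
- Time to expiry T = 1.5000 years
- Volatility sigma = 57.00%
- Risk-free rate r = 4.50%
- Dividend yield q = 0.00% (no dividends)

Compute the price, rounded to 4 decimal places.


d1 = (ln(S/K) + (r - q + 0.5*sigma^2) * T) / (sigma * sqrt(T)) = 0.42718877
d2 = d1 - sigma * sqrt(T) = -0.27091580
exp(-rT) = 0.93472772; exp(-qT) = 1.00000000
P = K * exp(-rT) * N(-d2) - S_0 * exp(-qT) * N(-d1)
N(-d1) = 0.33462092; N(-d2) = 0.60677210
P = 52.8400 * 0.93472772 * 0.60677210 - 52.1600 * 1.00000000 * 0.33462092 = 12.5153

Answer: Price = 12.5153


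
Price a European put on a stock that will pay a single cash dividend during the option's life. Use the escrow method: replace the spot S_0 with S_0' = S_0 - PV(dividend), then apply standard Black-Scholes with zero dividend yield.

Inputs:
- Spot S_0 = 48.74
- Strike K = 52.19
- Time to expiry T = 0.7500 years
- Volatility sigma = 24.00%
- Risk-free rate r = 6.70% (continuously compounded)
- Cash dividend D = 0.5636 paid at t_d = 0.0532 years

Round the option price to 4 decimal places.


Answer: Price = 4.8160

Derivation:
PV(D) = D * exp(-r * t_d) = 0.5636 * 0.99644194 = 0.56159468
S_0' = S_0 - PV(D) = 48.7400 - 0.56159468 = 48.17840532
d1 = (ln(S_0'/K) + (r + sigma^2/2)*T) / (sigma*sqrt(T)) = -0.03911552
d2 = d1 - sigma*sqrt(T) = -0.24696161
exp(-rT) = 0.95099165
N(-d1) = 0.51560085; N(-d2) = 0.59753103
P = K * exp(-rT) * N(-d2) - S_0' * N(-d1) = 52.1900 * 0.95099165 * 0.59753103 - 48.17840532 * 0.51560085 = 4.8160


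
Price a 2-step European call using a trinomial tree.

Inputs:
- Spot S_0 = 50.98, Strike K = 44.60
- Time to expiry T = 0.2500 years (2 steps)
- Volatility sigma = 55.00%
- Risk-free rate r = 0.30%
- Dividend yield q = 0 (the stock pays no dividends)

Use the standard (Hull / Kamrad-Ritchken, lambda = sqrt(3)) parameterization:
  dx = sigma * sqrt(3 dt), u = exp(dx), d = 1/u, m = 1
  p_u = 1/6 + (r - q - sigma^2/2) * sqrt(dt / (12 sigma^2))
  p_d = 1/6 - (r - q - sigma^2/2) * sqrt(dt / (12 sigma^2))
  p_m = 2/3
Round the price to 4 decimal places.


dt = T/N = 0.125000; dx = sigma*sqrt(3*dt) = 0.336805
u = exp(dx) = 1.400466; d = 1/u = 0.714048
p_u = 0.139156, p_m = 0.666667, p_d = 0.194177
Discount per step: exp(-r*dt) = 0.999625
Stock lattice S(k, j) with j the centered position index:
  k=0: S(0,+0) = 50.9800
  k=1: S(1,-1) = 36.4022; S(1,+0) = 50.9800; S(1,+1) = 71.3957
  k=2: S(2,-2) = 25.9929; S(2,-1) = 36.4022; S(2,+0) = 50.9800; S(2,+1) = 71.3957; S(2,+2) = 99.9873
Terminal payoffs V(N, j) = max(S_T - K, 0):
  V(2,-2) = 0.000000; V(2,-1) = 0.000000; V(2,+0) = 6.380000; V(2,+1) = 26.795742; V(2,+2) = 55.387290
Backward induction: V(k, j) = exp(-r*dt) * [p_u * V(k+1, j+1) + p_m * V(k+1, j) + p_d * V(k+1, j-1)]
  V(1,-1) = exp(-r*dt) * [p_u*6.380000 + p_m*0.000000 + p_d*0.000000] = 0.887484
  V(1,+0) = exp(-r*dt) * [p_u*26.795742 + p_m*6.380000 + p_d*0.000000] = 7.979137
  V(1,+1) = exp(-r*dt) * [p_u*55.387290 + p_m*26.795742 + p_d*6.380000] = 26.800116
  V(0,+0) = exp(-r*dt) * [p_u*26.800116 + p_m*7.979137 + p_d*0.887484] = 9.217701

Answer: Price = V(0,0) = 9.2177


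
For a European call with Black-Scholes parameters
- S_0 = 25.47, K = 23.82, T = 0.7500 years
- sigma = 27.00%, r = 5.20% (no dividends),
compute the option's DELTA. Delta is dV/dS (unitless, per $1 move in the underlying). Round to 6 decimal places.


Answer: Delta = 0.715707

Derivation:
d1 = 0.5701364917; d2 = 0.3363096327
phi(d1) = 0.3390979271; exp(-qT) = 1.0000000000; exp(-rT) = 0.9617507091
N(d1) = 0.7157074368
Delta = exp(-qT) * N(d1) = 1.0000000000 * 0.7157074368 = 0.715707


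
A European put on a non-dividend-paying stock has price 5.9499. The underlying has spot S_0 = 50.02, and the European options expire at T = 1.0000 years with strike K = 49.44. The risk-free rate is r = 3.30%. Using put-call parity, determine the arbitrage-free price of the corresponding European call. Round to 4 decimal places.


Answer: Call price = 8.1348

Derivation:
Put-call parity: C - P = S_0 * exp(-qT) - K * exp(-rT).
S_0 * exp(-qT) = 50.0200 * 1.00000000 = 50.02000000
K * exp(-rT) = 49.4400 * 0.96753856 = 47.83510639
C = P + S*exp(-qT) - K*exp(-rT)
C = 5.9499 + 50.02000000 - 47.83510639 = 8.1348


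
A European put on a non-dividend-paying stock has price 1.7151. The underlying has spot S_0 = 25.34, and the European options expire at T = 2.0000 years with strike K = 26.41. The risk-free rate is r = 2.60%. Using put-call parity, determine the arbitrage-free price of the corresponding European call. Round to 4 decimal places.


Put-call parity: C - P = S_0 * exp(-qT) - K * exp(-rT).
S_0 * exp(-qT) = 25.3400 * 1.00000000 = 25.34000000
K * exp(-rT) = 26.4100 * 0.94932887 = 25.07177537
C = P + S*exp(-qT) - K*exp(-rT)
C = 1.7151 + 25.34000000 - 25.07177537 = 1.9833

Answer: Call price = 1.9833


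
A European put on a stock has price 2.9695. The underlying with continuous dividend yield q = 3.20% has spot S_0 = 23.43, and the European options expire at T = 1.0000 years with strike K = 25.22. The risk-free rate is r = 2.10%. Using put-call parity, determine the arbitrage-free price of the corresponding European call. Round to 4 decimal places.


Answer: Call price = 0.9657

Derivation:
Put-call parity: C - P = S_0 * exp(-qT) - K * exp(-rT).
S_0 * exp(-qT) = 23.4300 * 0.96850658 = 22.69210922
K * exp(-rT) = 25.2200 * 0.97921896 = 24.69590229
C = P + S*exp(-qT) - K*exp(-rT)
C = 2.9695 + 22.69210922 - 24.69590229 = 0.9657


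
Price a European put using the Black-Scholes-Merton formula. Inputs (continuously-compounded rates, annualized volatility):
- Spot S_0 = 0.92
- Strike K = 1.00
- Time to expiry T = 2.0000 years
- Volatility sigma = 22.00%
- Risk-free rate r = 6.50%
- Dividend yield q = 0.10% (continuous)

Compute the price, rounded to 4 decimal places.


d1 = (ln(S/K) + (r - q + 0.5*sigma^2) * T) / (sigma * sqrt(T)) = 0.29897243
d2 = d1 - sigma * sqrt(T) = -0.01215455
exp(-rT) = 0.87809543; exp(-qT) = 0.99800200
P = K * exp(-rT) * N(-d2) - S_0 * exp(-qT) * N(-d1)
N(-d1) = 0.38248054; N(-d2) = 0.50484885
P = 1.0000 * 0.87809543 * 0.50484885 - 0.9200 * 0.99800200 * 0.38248054 = 0.0921

Answer: Price = 0.0921


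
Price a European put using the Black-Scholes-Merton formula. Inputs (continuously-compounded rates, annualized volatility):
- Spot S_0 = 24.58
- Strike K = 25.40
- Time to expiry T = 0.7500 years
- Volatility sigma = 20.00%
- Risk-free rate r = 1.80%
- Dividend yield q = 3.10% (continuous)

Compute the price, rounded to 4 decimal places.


d1 = (ln(S/K) + (r - q + 0.5*sigma^2) * T) / (sigma * sqrt(T)) = -0.15915278
d2 = d1 - sigma * sqrt(T) = -0.33235786
exp(-rT) = 0.98659072; exp(-qT) = 0.97701820
P = K * exp(-rT) * N(-d2) - S_0 * exp(-qT) * N(-d1)
N(-d1) = 0.56322575; N(-d2) = 0.63019047
P = 25.4000 * 0.98659072 * 0.63019047 - 24.5800 * 0.97701820 * 0.56322575 = 2.2663

Answer: Price = 2.2663


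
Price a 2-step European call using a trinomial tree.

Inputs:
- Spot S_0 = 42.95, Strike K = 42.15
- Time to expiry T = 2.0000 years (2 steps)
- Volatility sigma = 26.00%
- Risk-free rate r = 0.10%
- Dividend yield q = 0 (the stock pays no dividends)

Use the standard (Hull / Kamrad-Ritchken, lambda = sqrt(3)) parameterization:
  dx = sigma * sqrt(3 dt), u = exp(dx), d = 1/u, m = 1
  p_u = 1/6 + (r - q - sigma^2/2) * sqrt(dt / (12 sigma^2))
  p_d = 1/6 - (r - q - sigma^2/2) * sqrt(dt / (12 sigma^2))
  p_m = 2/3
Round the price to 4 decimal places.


Answer: Price = V(0,0) = 5.8463

Derivation:
dt = T/N = 1.000000; dx = sigma*sqrt(3*dt) = 0.450333
u = exp(dx) = 1.568835; d = 1/u = 0.637416
p_u = 0.130249, p_m = 0.666667, p_d = 0.203084
Discount per step: exp(-r*dt) = 0.999000
Stock lattice S(k, j) with j the centered position index:
  k=0: S(0,+0) = 42.9500
  k=1: S(1,-1) = 27.3770; S(1,+0) = 42.9500; S(1,+1) = 67.3815
  k=2: S(2,-2) = 17.4505; S(2,-1) = 27.3770; S(2,+0) = 42.9500; S(2,+1) = 67.3815; S(2,+2) = 105.7104
Terminal payoffs V(N, j) = max(S_T - K, 0):
  V(2,-2) = 0.000000; V(2,-1) = 0.000000; V(2,+0) = 0.800000; V(2,+1) = 25.231457; V(2,+2) = 63.560378
Backward induction: V(k, j) = exp(-r*dt) * [p_u * V(k+1, j+1) + p_m * V(k+1, j) + p_d * V(k+1, j-1)]
  V(1,-1) = exp(-r*dt) * [p_u*0.800000 + p_m*0.000000 + p_d*0.000000] = 0.104095
  V(1,+0) = exp(-r*dt) * [p_u*25.231457 + p_m*0.800000 + p_d*0.000000] = 3.815892
  V(1,+1) = exp(-r*dt) * [p_u*63.560378 + p_m*25.231457 + p_d*0.800000] = 25.236877
  V(0,+0) = exp(-r*dt) * [p_u*25.236877 + p_m*3.815892 + p_d*0.104095] = 5.846302


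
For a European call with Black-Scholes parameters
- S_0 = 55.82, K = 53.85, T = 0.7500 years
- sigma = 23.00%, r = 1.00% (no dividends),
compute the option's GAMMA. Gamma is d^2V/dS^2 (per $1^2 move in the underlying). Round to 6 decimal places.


Answer: Gamma = 0.034116

Derivation:
d1 = 0.3176296246; d2 = 0.1184437818
phi(d1) = 0.3793170719; exp(-qT) = 1.0000000000; exp(-rT) = 0.9925280548
Gamma = exp(-qT) * phi(d1) / (S * sigma * sqrt(T)) = 1.0000000000 * 0.3793170719 / (55.8200 * 0.2300 * 0.8660254038) = 0.034116


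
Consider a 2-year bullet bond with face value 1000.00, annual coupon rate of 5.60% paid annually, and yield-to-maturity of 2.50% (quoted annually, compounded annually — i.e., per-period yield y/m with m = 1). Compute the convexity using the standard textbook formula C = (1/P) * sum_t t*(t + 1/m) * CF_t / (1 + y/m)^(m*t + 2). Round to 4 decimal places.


Coupon per period c = face * coupon_rate / m = 56.000000
Periods per year m = 1; per-period yield y/m = 0.025000
Number of cashflows N = 2
Cashflows (t years, CF_t, discount factor 1/(1+y/m)^(m*t), PV):
  t = 1.0000: CF_t = 56.000000, DF = 0.975610, PV = 54.634146
  t = 2.0000: CF_t = 1056.000000, DF = 0.951814, PV = 1005.116002
Price P = sum_t PV_t = 1059.750149
Convexity numerator sum_t t*(t + 1/m) * CF_t / (1+y/m)^(m*t + 2):
  t = 1.0000: term = 104.003134
  t = 2.0000: term = 5740.103285
Convexity = (1/P) * sum = 5844.106419 / 1059.750149 = 5.514608

Answer: Convexity = 5.5146


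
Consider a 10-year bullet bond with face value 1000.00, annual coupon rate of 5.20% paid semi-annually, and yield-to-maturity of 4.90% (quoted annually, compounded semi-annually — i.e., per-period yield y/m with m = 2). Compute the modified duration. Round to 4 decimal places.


Answer: Modified duration = 7.7604

Derivation:
Coupon per period c = face * coupon_rate / m = 26.000000
Periods per year m = 2; per-period yield y/m = 0.024500
Number of cashflows N = 20
Cashflows (t years, CF_t, discount factor 1/(1+y/m)^(m*t), PV):
  t = 0.5000: CF_t = 26.000000, DF = 0.976086, PV = 25.378233
  t = 1.0000: CF_t = 26.000000, DF = 0.952744, PV = 24.771336
  t = 1.5000: CF_t = 26.000000, DF = 0.929960, PV = 24.178951
  t = 2.0000: CF_t = 26.000000, DF = 0.907721, PV = 23.600733
  t = 2.5000: CF_t = 26.000000, DF = 0.886013, PV = 23.036343
  t = 3.0000: CF_t = 26.000000, DF = 0.864825, PV = 22.485449
  t = 3.5000: CF_t = 26.000000, DF = 0.844143, PV = 21.947730
  t = 4.0000: CF_t = 26.000000, DF = 0.823957, PV = 21.422870
  t = 4.5000: CF_t = 26.000000, DF = 0.804252, PV = 20.910561
  t = 5.0000: CF_t = 26.000000, DF = 0.785019, PV = 20.410504
  t = 5.5000: CF_t = 26.000000, DF = 0.766246, PV = 19.922405
  t = 6.0000: CF_t = 26.000000, DF = 0.747922, PV = 19.445978
  t = 6.5000: CF_t = 26.000000, DF = 0.730036, PV = 18.980945
  t = 7.0000: CF_t = 26.000000, DF = 0.712578, PV = 18.527033
  t = 7.5000: CF_t = 26.000000, DF = 0.695538, PV = 18.083975
  t = 8.0000: CF_t = 26.000000, DF = 0.678904, PV = 17.651513
  t = 8.5000: CF_t = 26.000000, DF = 0.662669, PV = 17.229393
  t = 9.0000: CF_t = 26.000000, DF = 0.646822, PV = 16.817368
  t = 9.5000: CF_t = 26.000000, DF = 0.631354, PV = 16.415195
  t = 10.0000: CF_t = 1026.000000, DF = 0.616255, PV = 632.278051
Price P = sum_t PV_t = 1023.494567
First compute Macaulay numerator sum_t t * PV_t:
  t * PV_t at t = 0.5000: 12.689117
  t * PV_t at t = 1.0000: 24.771336
  t * PV_t at t = 1.5000: 36.268427
  t * PV_t at t = 2.0000: 47.201467
  t * PV_t at t = 2.5000: 57.590857
  t * PV_t at t = 3.0000: 67.456348
  t * PV_t at t = 3.5000: 76.817055
  t * PV_t at t = 4.0000: 85.691479
  t * PV_t at t = 4.5000: 94.097524
  t * PV_t at t = 5.0000: 102.052518
  t * PV_t at t = 5.5000: 109.573226
  t * PV_t at t = 6.0000: 116.675869
  t * PV_t at t = 6.5000: 123.376143
  t * PV_t at t = 7.0000: 129.689229
  t * PV_t at t = 7.5000: 135.629815
  t * PV_t at t = 8.0000: 141.212106
  t * PV_t at t = 8.5000: 146.449842
  t * PV_t at t = 9.0000: 151.356309
  t * PV_t at t = 9.5000: 155.944356
  t * PV_t at t = 10.0000: 6322.780512
Macaulay duration D = 8137.323535 / 1023.494567 = 7.950529
Modified duration = D / (1 + y/m) = 7.950529 / (1 + 0.024500) = 7.760400


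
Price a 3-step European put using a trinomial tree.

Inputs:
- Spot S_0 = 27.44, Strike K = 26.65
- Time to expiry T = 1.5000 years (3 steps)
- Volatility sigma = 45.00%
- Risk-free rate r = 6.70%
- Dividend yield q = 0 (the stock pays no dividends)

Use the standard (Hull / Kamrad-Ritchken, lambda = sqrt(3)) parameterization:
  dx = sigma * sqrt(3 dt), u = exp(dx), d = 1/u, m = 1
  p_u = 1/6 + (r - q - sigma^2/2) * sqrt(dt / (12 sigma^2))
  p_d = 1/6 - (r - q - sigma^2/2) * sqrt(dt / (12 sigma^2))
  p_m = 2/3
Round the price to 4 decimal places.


Answer: Price = V(0,0) = 3.6985

Derivation:
dt = T/N = 0.500000; dx = sigma*sqrt(3*dt) = 0.551135
u = exp(dx) = 1.735222; d = 1/u = 0.576295
p_u = 0.151131, p_m = 0.666667, p_d = 0.182203
Discount per step: exp(-r*dt) = 0.967055
Stock lattice S(k, j) with j the centered position index:
  k=0: S(0,+0) = 27.4400
  k=1: S(1,-1) = 15.8135; S(1,+0) = 27.4400; S(1,+1) = 47.6145
  k=2: S(2,-2) = 9.1133; S(2,-1) = 15.8135; S(2,+0) = 27.4400; S(2,+1) = 47.6145; S(2,+2) = 82.6217
  k=3: S(3,-3) = 5.2519; S(3,-2) = 9.1133; S(3,-1) = 15.8135; S(3,+0) = 27.4400; S(3,+1) = 47.6145; S(3,+2) = 82.6217; S(3,+3) = 143.3669
Terminal payoffs V(N, j) = max(K - S_T, 0):
  V(3,-3) = 21.398067; V(3,-2) = 17.536732; V(3,-1) = 10.836459; V(3,+0) = 0.000000; V(3,+1) = 0.000000; V(3,+2) = 0.000000; V(3,+3) = 0.000000
Backward induction: V(k, j) = exp(-r*dt) * [p_u * V(k+1, j+1) + p_m * V(k+1, j) + p_d * V(k+1, j-1)]
  V(2,-2) = exp(-r*dt) * [p_u*10.836459 + p_m*17.536732 + p_d*21.398067] = 16.660095
  V(2,-1) = exp(-r*dt) * [p_u*0.000000 + p_m*10.836459 + p_d*17.536732] = 10.076274
  V(2,+0) = exp(-r*dt) * [p_u*0.000000 + p_m*0.000000 + p_d*10.836459] = 1.909385
  V(2,+1) = exp(-r*dt) * [p_u*0.000000 + p_m*0.000000 + p_d*0.000000] = 0.000000
  V(2,+2) = exp(-r*dt) * [p_u*0.000000 + p_m*0.000000 + p_d*0.000000] = 0.000000
  V(1,-1) = exp(-r*dt) * [p_u*1.909385 + p_m*10.076274 + p_d*16.660095] = 9.710777
  V(1,+0) = exp(-r*dt) * [p_u*0.000000 + p_m*1.909385 + p_d*10.076274] = 3.006427
  V(1,+1) = exp(-r*dt) * [p_u*0.000000 + p_m*0.000000 + p_d*1.909385] = 0.336434
  V(0,+0) = exp(-r*dt) * [p_u*0.336434 + p_m*3.006427 + p_d*9.710777] = 3.698464


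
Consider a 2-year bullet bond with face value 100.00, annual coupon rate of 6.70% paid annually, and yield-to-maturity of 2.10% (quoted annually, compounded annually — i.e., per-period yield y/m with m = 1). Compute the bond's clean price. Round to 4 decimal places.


Answer: Price = 108.9181

Derivation:
Coupon per period c = face * coupon_rate / m = 6.700000
Periods per year m = 1; per-period yield y/m = 0.021000
Number of cashflows N = 2
Cashflows (t years, CF_t, discount factor 1/(1+y/m)^(m*t), PV):
  t = 1.0000: CF_t = 6.700000, DF = 0.979432, PV = 6.562194
  t = 2.0000: CF_t = 106.700000, DF = 0.959287, PV = 102.355913
Price P = sum_t PV_t = 108.918107


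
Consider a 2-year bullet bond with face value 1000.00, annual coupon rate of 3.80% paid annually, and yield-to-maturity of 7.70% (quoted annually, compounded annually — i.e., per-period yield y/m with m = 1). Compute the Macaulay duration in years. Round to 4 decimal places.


Answer: Macaulay duration = 1.9621 years

Derivation:
Coupon per period c = face * coupon_rate / m = 38.000000
Periods per year m = 1; per-period yield y/m = 0.077000
Number of cashflows N = 2
Cashflows (t years, CF_t, discount factor 1/(1+y/m)^(m*t), PV):
  t = 1.0000: CF_t = 38.000000, DF = 0.928505, PV = 35.283194
  t = 2.0000: CF_t = 1038.000000, DF = 0.862122, PV = 894.882359
Price P = sum_t PV_t = 930.165553
Macaulay numerator sum_t t * PV_t:
  t * PV_t at t = 1.0000: 35.283194
  t * PV_t at t = 2.0000: 1789.764718
Macaulay duration D = (sum_t t * PV_t) / P = 1825.047912 / 930.165553 = 1.962068


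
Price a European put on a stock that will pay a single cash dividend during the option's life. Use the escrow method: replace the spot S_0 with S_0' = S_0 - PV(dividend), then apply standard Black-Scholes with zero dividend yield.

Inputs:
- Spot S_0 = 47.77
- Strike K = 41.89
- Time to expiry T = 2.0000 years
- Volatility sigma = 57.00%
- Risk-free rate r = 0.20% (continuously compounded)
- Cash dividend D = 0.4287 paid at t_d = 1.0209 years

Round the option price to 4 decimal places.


Answer: Price = 11.2945

Derivation:
PV(D) = D * exp(-r * t_d) = 0.4287 * 0.99796028 = 0.42782557
S_0' = S_0 - PV(D) = 47.7700 - 0.42782557 = 47.34217443
d1 = (ln(S_0'/K) + (r + sigma^2/2)*T) / (sigma*sqrt(T)) = 0.55979833
d2 = d1 - sigma*sqrt(T) = -0.24630340
exp(-rT) = 0.99600799
N(-d1) = 0.28780850; N(-d2) = 0.59727631
P = K * exp(-rT) * N(-d2) - S_0' * N(-d1) = 41.8900 * 0.99600799 * 0.59727631 - 47.34217443 * 0.28780850 = 11.2945


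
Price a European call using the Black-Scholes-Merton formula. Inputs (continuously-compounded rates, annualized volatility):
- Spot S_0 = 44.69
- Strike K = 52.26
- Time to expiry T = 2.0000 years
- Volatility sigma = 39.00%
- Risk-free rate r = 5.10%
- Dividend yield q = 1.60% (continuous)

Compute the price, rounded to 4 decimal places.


d1 = (ln(S/K) + (r - q + 0.5*sigma^2) * T) / (sigma * sqrt(T)) = 0.11897253
d2 = d1 - sigma * sqrt(T) = -0.43257076
exp(-rT) = 0.90302955; exp(-qT) = 0.96850658
C = S_0 * exp(-qT) * N(d1) - K * exp(-rT) * N(d2)
N(d1) = 0.54735144; N(d2) = 0.33266332
C = 44.6900 * 0.96850658 * 0.54735144 - 52.2600 * 0.90302955 * 0.33266332 = 7.9916

Answer: Price = 7.9916


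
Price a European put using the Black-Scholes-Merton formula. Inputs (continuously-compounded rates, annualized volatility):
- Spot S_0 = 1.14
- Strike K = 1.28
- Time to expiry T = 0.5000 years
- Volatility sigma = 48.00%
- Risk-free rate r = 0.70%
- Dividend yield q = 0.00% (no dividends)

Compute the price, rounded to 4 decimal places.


Answer: Price = 0.2393

Derivation:
d1 = (ln(S/K) + (r - q + 0.5*sigma^2) * T) / (sigma * sqrt(T)) = -0.16125516
d2 = d1 - sigma * sqrt(T) = -0.50066641
exp(-rT) = 0.99650612; exp(-qT) = 1.00000000
P = K * exp(-rT) * N(-d2) - S_0 * exp(-qT) * N(-d1)
N(-d1) = 0.56405378; N(-d2) = 0.69169704
P = 1.2800 * 0.99650612 * 0.69169704 - 1.1400 * 1.00000000 * 0.56405378 = 0.2393
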